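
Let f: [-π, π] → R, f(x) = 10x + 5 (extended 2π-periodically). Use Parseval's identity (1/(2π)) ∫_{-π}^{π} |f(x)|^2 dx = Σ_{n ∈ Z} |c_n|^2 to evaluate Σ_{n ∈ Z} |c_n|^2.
Σ |c_n|^2 = 100π^2/3 + 25

Expand and integrate term by term over [-π, π]:
  ∫ (10x)^2 dx = 100·(2π^3/3); ∫ 2·10·(5)·x dx = 0 (odd integrand); ∫ 5^2 dx = 25·2π.
So (1/(2π)) ∫_{-π}^{π} (10x + 5)^2 dx = 100π^2/3 + 25 = 100π^2/3 + 25.
Parseval ⇒ Σ |c_n|^2 = 100π^2/3 + 25.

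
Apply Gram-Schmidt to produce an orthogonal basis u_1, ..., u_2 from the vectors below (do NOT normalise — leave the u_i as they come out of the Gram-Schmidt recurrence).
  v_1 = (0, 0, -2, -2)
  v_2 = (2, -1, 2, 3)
Orthogonal basis:
  u_1 = (0, 0, -2, -2)
  u_2 = (2, -1, -1/2, 1/2)

Apply the Gram-Schmidt recurrence
  u_1 = v_1
  u_i = v_i − Σ_{j<i} ((v_i · u_j) / (u_j · u_j)) · u_j.

Step by step this gives:
  u_1 = (0, 0, -2, -2)
  u_2 = (2, -1, -1/2, 1/2)

Orthogonality check:
  u_2 · u_1 = 0 (should be 0)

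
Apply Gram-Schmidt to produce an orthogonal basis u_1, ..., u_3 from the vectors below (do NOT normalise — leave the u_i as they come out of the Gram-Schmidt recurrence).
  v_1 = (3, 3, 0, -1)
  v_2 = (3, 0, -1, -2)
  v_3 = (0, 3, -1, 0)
Orthogonal basis:
  u_1 = (3, 3, 0, -1)
  u_2 = (24/19, -33/19, -1, -27/19)
  u_3 = (-21/29, 18/29, -45/29, -9/29)

Apply the Gram-Schmidt recurrence
  u_1 = v_1
  u_i = v_i − Σ_{j<i} ((v_i · u_j) / (u_j · u_j)) · u_j.

Step by step this gives:
  u_1 = (3, 3, 0, -1)
  u_2 = (24/19, -33/19, -1, -27/19)
  u_3 = (-21/29, 18/29, -45/29, -9/29)

Orthogonality check:
  u_2 · u_1 = 0 (should be 0)
  u_3 · u_1 = 0 (should be 0)
  u_3 · u_2 = 0 (should be 0)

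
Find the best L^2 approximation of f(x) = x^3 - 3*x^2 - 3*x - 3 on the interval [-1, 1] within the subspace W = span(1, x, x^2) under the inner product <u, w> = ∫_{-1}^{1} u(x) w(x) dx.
g(x) = -3*x^2 - 12*x/5 - 3

The best approximation g ∈ W is the orthogonal projection of f onto W. Writing g = a_0 + a_1 x + a_2 x^2, the coefficients solve the normal equations G · a = b where
  G_{ij} = <φ_i, φ_j> and b_i = <f, φ_i>, with φ_0 = 1, φ_1 = x, φ_2 = x^2.
G =
  [2, 0, 2/3]
  [0, 2/3, 0]
  [2/3, 0, 2/5],
b = (-8, -8/5, -16/5).
Solving gives a_0 = -3, a_1 = -12/5, a_2 = -3, so
  g(x) = -3*x^2 - 12*x/5 - 3.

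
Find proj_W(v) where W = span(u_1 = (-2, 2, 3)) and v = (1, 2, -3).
proj_W(v) = (14/17, -14/17, -21/17)

Set up U = [u_1 | ... | u_1] ∈ R^(3×1). The projector onto W = col(U) is P = U (U^T U)^(-1) U^T.
Compute U^T U =
  [17],
and U^T v = (-7).
Solve U^T U · c = U^T v for the coefficients: c = (-7/17). The projection is proj_W(v) = U c.
Check: (v - proj_W(v)) · u_1 = 0  (should be 0).
Result: proj_W(v) = (14/17, -14/17, -21/17).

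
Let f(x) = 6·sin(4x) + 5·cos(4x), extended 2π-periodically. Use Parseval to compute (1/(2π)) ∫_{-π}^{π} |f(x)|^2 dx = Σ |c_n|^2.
Σ |c_n|^2 = 61/2

Expand |f|^2 and use orthogonality of {sin(nx), cos(mx)} on [-π, π]:
  ∫_{-π}^{π} sin(nx)^2 dx = π, ∫ cos(mx)^2 dx = π, and cross terms integrate to 0.
So ∫_{-π}^{π} f(x)^2 dx = 6^2 · π + 5^2 · π = (36 + 25)π.
Divide by 2π: (36 + 25)/2 = 61/2.
By Parseval, this equals Σ |c_n|^2.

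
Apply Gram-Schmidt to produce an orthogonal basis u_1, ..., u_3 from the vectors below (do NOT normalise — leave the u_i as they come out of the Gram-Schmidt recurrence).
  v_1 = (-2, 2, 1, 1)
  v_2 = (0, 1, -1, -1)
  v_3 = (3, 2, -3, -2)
Orthogonal basis:
  u_1 = (-2, 2, 1, 1)
  u_2 = (0, 1, -1, -1)
  u_3 = (8/5, 16/15, 1/30, 31/30)

Apply the Gram-Schmidt recurrence
  u_1 = v_1
  u_i = v_i − Σ_{j<i} ((v_i · u_j) / (u_j · u_j)) · u_j.

Step by step this gives:
  u_1 = (-2, 2, 1, 1)
  u_2 = (0, 1, -1, -1)
  u_3 = (8/5, 16/15, 1/30, 31/30)

Orthogonality check:
  u_2 · u_1 = 0 (should be 0)
  u_3 · u_1 = 0 (should be 0)
  u_3 · u_2 = 0 (should be 0)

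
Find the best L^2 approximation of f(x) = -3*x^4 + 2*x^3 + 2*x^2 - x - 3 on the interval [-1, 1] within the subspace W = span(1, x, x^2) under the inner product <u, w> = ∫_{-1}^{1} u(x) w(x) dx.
g(x) = -4*x^2/7 + x/5 - 96/35

The best approximation g ∈ W is the orthogonal projection of f onto W. Writing g = a_0 + a_1 x + a_2 x^2, the coefficients solve the normal equations G · a = b where
  G_{ij} = <φ_i, φ_j> and b_i = <f, φ_i>, with φ_0 = 1, φ_1 = x, φ_2 = x^2.
G =
  [2, 0, 2/3]
  [0, 2/3, 0]
  [2/3, 0, 2/5],
b = (-88/15, 2/15, -72/35).
Solving gives a_0 = -96/35, a_1 = 1/5, a_2 = -4/7, so
  g(x) = -4*x^2/7 + x/5 - 96/35.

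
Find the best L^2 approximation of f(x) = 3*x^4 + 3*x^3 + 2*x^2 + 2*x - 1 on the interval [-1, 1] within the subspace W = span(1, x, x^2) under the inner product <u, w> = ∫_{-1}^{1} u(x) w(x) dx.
g(x) = 32*x^2/7 + 19*x/5 - 44/35

The best approximation g ∈ W is the orthogonal projection of f onto W. Writing g = a_0 + a_1 x + a_2 x^2, the coefficients solve the normal equations G · a = b where
  G_{ij} = <φ_i, φ_j> and b_i = <f, φ_i>, with φ_0 = 1, φ_1 = x, φ_2 = x^2.
G =
  [2, 0, 2/3]
  [0, 2/3, 0]
  [2/3, 0, 2/5],
b = (8/15, 38/15, 104/105).
Solving gives a_0 = -44/35, a_1 = 19/5, a_2 = 32/7, so
  g(x) = 32*x^2/7 + 19*x/5 - 44/35.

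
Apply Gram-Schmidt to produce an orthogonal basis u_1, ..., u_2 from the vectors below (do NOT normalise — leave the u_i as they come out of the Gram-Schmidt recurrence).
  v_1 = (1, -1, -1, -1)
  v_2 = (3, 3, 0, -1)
Orthogonal basis:
  u_1 = (1, -1, -1, -1)
  u_2 = (11/4, 13/4, 1/4, -3/4)

Apply the Gram-Schmidt recurrence
  u_1 = v_1
  u_i = v_i − Σ_{j<i} ((v_i · u_j) / (u_j · u_j)) · u_j.

Step by step this gives:
  u_1 = (1, -1, -1, -1)
  u_2 = (11/4, 13/4, 1/4, -3/4)

Orthogonality check:
  u_2 · u_1 = 0 (should be 0)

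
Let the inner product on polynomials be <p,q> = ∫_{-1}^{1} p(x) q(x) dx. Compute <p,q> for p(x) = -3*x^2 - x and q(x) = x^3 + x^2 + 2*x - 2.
<p,q> = 16/15

Expand the product: p(x)·q(x) = -3*x^5 - 4*x^4 - 7*x^3 + 4*x^2 + 2*x.
∫_{-1}^{1} of each monomial x^k gives [2/(k+1) if k even, 0 if k odd]. Integrating term-by-term (or equivalently evaluating the antiderivative F(x) = -x^6/2 - 4*x^5/5 - 7*x^4/4 + 4*x^3/3 + x^2 at the endpoints):
  F(1) − F(−1) = -43/60 − (-107/60) = 16/15.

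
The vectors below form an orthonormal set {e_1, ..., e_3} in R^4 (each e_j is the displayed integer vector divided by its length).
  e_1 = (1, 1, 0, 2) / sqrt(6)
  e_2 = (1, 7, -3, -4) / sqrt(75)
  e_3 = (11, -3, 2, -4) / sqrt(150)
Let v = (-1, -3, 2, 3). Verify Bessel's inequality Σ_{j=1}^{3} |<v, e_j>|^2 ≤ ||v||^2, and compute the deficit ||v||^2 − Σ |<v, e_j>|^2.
Σ |<v, e_j>|^2 = 68/3; ||v||^2 = 23; deficit = 1/3

Write each e_j = u_j / sqrt(<u_j, u_j>) where u_j is the displayed integer vector. Then <v, e_j> = <v, u_j> / sqrt(<u_j, u_j>), so |<v, e_j>|^2 = <v, u_j>^2 / <u_j, u_j>.
Coefficients: <v, e_1> = 2/sqrt(6), <v, e_2> = -40/sqrt(75), <v, e_3> = -10/sqrt(150).
Square and sum: Σ |<v, e_j>|^2 = 68/3.
Compute ||v||^2 = v·v = 23.
Deficit = 23 − 68/3 = 1/3 ≥ 0, confirming Bessel's inequality. (The deficit equals ||v − Σ <v,e_j> e_j||^2, the squared distance from v to span{e_j}.)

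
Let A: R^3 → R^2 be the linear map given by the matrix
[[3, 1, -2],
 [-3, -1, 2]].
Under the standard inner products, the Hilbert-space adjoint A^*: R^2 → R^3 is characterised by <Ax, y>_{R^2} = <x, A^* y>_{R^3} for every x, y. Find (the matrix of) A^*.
A^* = A^T =
[[3, -3],
 [1, -1],
 [-2, 2]]

For real matrices with standard dot products, the defining identity <Ax, y> = <x, A^* y> gives (Ax)^T y = x^T (A^*) y, i.e. x^T A^T y = x^T (A^*) y. Since this holds for all x, y, we must have A^* = A^T. Therefore
A^* =
[[3, -3],
 [1, -1],
 [-2, 2]].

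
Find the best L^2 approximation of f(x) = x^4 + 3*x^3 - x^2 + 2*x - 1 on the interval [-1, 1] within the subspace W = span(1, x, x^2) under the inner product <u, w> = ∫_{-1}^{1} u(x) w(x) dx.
g(x) = -x^2/7 + 19*x/5 - 38/35

The best approximation g ∈ W is the orthogonal projection of f onto W. Writing g = a_0 + a_1 x + a_2 x^2, the coefficients solve the normal equations G · a = b where
  G_{ij} = <φ_i, φ_j> and b_i = <f, φ_i>, with φ_0 = 1, φ_1 = x, φ_2 = x^2.
G =
  [2, 0, 2/3]
  [0, 2/3, 0]
  [2/3, 0, 2/5],
b = (-34/15, 38/15, -82/105).
Solving gives a_0 = -38/35, a_1 = 19/5, a_2 = -1/7, so
  g(x) = -x^2/7 + 19*x/5 - 38/35.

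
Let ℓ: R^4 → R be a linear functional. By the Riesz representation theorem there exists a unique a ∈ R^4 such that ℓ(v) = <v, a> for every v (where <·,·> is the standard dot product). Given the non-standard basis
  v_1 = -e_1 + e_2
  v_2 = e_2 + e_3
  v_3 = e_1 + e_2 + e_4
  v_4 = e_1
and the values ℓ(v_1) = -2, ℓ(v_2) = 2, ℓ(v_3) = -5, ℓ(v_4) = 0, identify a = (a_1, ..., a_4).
a = (0, -2, 4, -3)

Write a = (a_1, ..., a_4) in the standard basis. For each basis vector v_i, ℓ(v_i) = <v_i, a> is a linear equation in the a_j's. Collect the n equations into a matrix system V a = ℓ, where row i of V is v_i (expressed in the standard basis). Since V is invertible (lower-triangular with 1s on the diagonal, up to permutation), solve by back-substitution:
  V =
[[-1, 1, 0, 0],
 [0, 1, 1, 0],
 [1, 1, 0, 1],
 [1, 0, 0, 0]]
  V a = (-2, 2, -5, 0)
Solving gives a = (0, -2, 4, -3).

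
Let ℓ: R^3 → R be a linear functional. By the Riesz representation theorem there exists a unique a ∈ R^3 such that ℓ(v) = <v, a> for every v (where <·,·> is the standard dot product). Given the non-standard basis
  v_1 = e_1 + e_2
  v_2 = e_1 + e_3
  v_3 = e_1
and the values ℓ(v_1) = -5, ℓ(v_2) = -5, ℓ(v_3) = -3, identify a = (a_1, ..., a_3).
a = (-3, -2, -2)

Write a = (a_1, ..., a_3) in the standard basis. For each basis vector v_i, ℓ(v_i) = <v_i, a> is a linear equation in the a_j's. Collect the n equations into a matrix system V a = ℓ, where row i of V is v_i (expressed in the standard basis). Since V is invertible (lower-triangular with 1s on the diagonal, up to permutation), solve by back-substitution:
  V =
[[1, 1, 0],
 [1, 0, 1],
 [1, 0, 0]]
  V a = (-5, -5, -3)
Solving gives a = (-3, -2, -2).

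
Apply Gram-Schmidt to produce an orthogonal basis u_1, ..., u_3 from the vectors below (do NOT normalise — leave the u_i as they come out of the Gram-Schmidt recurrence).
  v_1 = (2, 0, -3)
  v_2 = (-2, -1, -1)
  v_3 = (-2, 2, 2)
Orthogonal basis:
  u_1 = (2, 0, -3)
  u_2 = (-24/13, -1, -16/13)
  u_3 = (-54/77, 144/77, -36/77)

Apply the Gram-Schmidt recurrence
  u_1 = v_1
  u_i = v_i − Σ_{j<i} ((v_i · u_j) / (u_j · u_j)) · u_j.

Step by step this gives:
  u_1 = (2, 0, -3)
  u_2 = (-24/13, -1, -16/13)
  u_3 = (-54/77, 144/77, -36/77)

Orthogonality check:
  u_2 · u_1 = 0 (should be 0)
  u_3 · u_1 = 0 (should be 0)
  u_3 · u_2 = 0 (should be 0)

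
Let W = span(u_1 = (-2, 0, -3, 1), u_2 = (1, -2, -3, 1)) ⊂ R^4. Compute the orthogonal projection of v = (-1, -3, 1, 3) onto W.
proj_W(v) = (37/73, -54/73, -66/73, 22/73)

Set up U = [u_1 | ... | u_2] ∈ R^(4×2). The projector onto W = col(U) is P = U (U^T U)^(-1) U^T.
Compute U^T U =
  [14, 8]
  [8, 15],
and U^T v = (2, 5).
Solve U^T U · c = U^T v for the coefficients: c = (-5/73, 27/73). The projection is proj_W(v) = U c.
Check: (v - proj_W(v)) · u_1 = 0  (should be 0).
Check: (v - proj_W(v)) · u_2 = 0  (should be 0).
Result: proj_W(v) = (37/73, -54/73, -66/73, 22/73).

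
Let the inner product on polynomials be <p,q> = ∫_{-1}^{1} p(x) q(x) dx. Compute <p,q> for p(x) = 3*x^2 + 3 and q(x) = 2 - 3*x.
<p,q> = 16

Expand the product: p(x)·q(x) = -9*x^3 + 6*x^2 - 9*x + 6.
∫_{-1}^{1} of each monomial x^k gives [2/(k+1) if k even, 0 if k odd]. Integrating term-by-term (or equivalently evaluating the antiderivative F(x) = -9*x^4/4 + 2*x^3 - 9*x^2/2 + 6*x at the endpoints):
  F(1) − F(−1) = 5/4 − (-59/4) = 16.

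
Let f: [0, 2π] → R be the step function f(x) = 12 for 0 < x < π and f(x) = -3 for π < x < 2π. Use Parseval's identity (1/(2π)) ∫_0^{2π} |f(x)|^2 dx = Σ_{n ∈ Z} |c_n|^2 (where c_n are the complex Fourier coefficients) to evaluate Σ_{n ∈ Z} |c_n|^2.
Σ |c_n|^2 = 153/2

Parseval equates the L^2 energy of f (normalised by 1/(2π)) with the ℓ^2 sum of its Fourier coefficients: (1/(2π)) ∫_0^{2π} |f|^2 = Σ |c_n|^2.
Compute the left side: (1/(2π)) [∫_0^π 12^2 dx + ∫_π^{2π} (-3)^2 dx] = (1/(2π)) · (144π + 9π) = (144 + 9)/2 = 153/2.
So Σ_{n ∈ Z} |c_n|^2 = 153/2.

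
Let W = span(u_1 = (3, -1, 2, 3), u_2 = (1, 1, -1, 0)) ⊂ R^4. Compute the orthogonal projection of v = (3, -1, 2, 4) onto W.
proj_W(v) = (78/23, -26/23, 52/23, 78/23)

Set up U = [u_1 | ... | u_2] ∈ R^(4×2). The projector onto W = col(U) is P = U (U^T U)^(-1) U^T.
Compute U^T U =
  [23, 0]
  [0, 3],
and U^T v = (26, 0).
Solve U^T U · c = U^T v for the coefficients: c = (26/23, 0). The projection is proj_W(v) = U c.
Check: (v - proj_W(v)) · u_1 = 0  (should be 0).
Check: (v - proj_W(v)) · u_2 = 0  (should be 0).
Result: proj_W(v) = (78/23, -26/23, 52/23, 78/23).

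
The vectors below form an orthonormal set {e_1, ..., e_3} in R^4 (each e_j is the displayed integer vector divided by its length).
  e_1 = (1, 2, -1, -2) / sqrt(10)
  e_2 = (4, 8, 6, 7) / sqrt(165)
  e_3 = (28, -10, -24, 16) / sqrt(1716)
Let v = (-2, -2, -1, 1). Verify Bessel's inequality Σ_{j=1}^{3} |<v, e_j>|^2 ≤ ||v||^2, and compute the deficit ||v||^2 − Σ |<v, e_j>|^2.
Σ |<v, e_j>|^2 = 211/26; ||v||^2 = 10; deficit = 49/26

Write each e_j = u_j / sqrt(<u_j, u_j>) where u_j is the displayed integer vector. Then <v, e_j> = <v, u_j> / sqrt(<u_j, u_j>), so |<v, e_j>|^2 = <v, u_j>^2 / <u_j, u_j>.
Coefficients: <v, e_1> = -7/sqrt(10), <v, e_2> = -23/sqrt(165), <v, e_3> = 4/sqrt(1716).
Square and sum: Σ |<v, e_j>|^2 = 211/26.
Compute ||v||^2 = v·v = 10.
Deficit = 10 − 211/26 = 49/26 ≥ 0, confirming Bessel's inequality. (The deficit equals ||v − Σ <v,e_j> e_j||^2, the squared distance from v to span{e_j}.)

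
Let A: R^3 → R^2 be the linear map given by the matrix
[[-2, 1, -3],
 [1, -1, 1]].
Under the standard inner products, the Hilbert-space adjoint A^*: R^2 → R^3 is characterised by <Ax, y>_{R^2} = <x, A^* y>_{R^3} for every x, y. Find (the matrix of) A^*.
A^* = A^T =
[[-2, 1],
 [1, -1],
 [-3, 1]]

For real matrices with standard dot products, the defining identity <Ax, y> = <x, A^* y> gives (Ax)^T y = x^T (A^*) y, i.e. x^T A^T y = x^T (A^*) y. Since this holds for all x, y, we must have A^* = A^T. Therefore
A^* =
[[-2, 1],
 [1, -1],
 [-3, 1]].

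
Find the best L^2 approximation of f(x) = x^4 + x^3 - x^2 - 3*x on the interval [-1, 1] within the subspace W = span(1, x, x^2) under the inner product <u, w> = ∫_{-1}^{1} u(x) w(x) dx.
g(x) = -x^2/7 - 12*x/5 - 3/35

The best approximation g ∈ W is the orthogonal projection of f onto W. Writing g = a_0 + a_1 x + a_2 x^2, the coefficients solve the normal equations G · a = b where
  G_{ij} = <φ_i, φ_j> and b_i = <f, φ_i>, with φ_0 = 1, φ_1 = x, φ_2 = x^2.
G =
  [2, 0, 2/3]
  [0, 2/3, 0]
  [2/3, 0, 2/5],
b = (-4/15, -8/5, -4/35).
Solving gives a_0 = -3/35, a_1 = -12/5, a_2 = -1/7, so
  g(x) = -x^2/7 - 12*x/5 - 3/35.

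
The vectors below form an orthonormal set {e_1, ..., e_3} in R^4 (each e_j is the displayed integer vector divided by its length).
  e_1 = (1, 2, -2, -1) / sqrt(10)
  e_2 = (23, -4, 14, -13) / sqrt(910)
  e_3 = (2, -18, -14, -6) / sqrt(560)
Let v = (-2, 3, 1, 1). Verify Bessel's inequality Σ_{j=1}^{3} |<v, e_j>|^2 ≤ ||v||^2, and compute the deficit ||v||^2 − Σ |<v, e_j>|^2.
Σ |<v, e_j>|^2 = 3779/260; ||v||^2 = 15; deficit = 121/260

Write each e_j = u_j / sqrt(<u_j, u_j>) where u_j is the displayed integer vector. Then <v, e_j> = <v, u_j> / sqrt(<u_j, u_j>), so |<v, e_j>|^2 = <v, u_j>^2 / <u_j, u_j>.
Coefficients: <v, e_1> = 1/sqrt(10), <v, e_2> = -57/sqrt(910), <v, e_3> = -78/sqrt(560).
Square and sum: Σ |<v, e_j>|^2 = 3779/260.
Compute ||v||^2 = v·v = 15.
Deficit = 15 − 3779/260 = 121/260 ≥ 0, confirming Bessel's inequality. (The deficit equals ||v − Σ <v,e_j> e_j||^2, the squared distance from v to span{e_j}.)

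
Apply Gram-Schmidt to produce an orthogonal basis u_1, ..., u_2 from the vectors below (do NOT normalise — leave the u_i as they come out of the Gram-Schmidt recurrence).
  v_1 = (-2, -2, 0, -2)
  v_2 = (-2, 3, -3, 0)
Orthogonal basis:
  u_1 = (-2, -2, 0, -2)
  u_2 = (-7/3, 8/3, -3, -1/3)

Apply the Gram-Schmidt recurrence
  u_1 = v_1
  u_i = v_i − Σ_{j<i} ((v_i · u_j) / (u_j · u_j)) · u_j.

Step by step this gives:
  u_1 = (-2, -2, 0, -2)
  u_2 = (-7/3, 8/3, -3, -1/3)

Orthogonality check:
  u_2 · u_1 = 0 (should be 0)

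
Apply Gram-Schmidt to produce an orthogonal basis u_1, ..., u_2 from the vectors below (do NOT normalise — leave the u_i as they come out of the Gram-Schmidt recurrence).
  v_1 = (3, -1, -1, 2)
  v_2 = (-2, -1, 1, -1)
Orthogonal basis:
  u_1 = (3, -1, -1, 2)
  u_2 = (-2/5, -23/15, 7/15, 1/15)

Apply the Gram-Schmidt recurrence
  u_1 = v_1
  u_i = v_i − Σ_{j<i} ((v_i · u_j) / (u_j · u_j)) · u_j.

Step by step this gives:
  u_1 = (3, -1, -1, 2)
  u_2 = (-2/5, -23/15, 7/15, 1/15)

Orthogonality check:
  u_2 · u_1 = 0 (should be 0)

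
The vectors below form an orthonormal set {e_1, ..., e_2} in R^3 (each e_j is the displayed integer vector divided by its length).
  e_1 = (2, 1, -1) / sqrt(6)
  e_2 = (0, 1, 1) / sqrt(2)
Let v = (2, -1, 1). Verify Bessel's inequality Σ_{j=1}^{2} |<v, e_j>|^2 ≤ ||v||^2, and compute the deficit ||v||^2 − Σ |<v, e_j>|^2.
Σ |<v, e_j>|^2 = 2/3; ||v||^2 = 6; deficit = 16/3

Write each e_j = u_j / sqrt(<u_j, u_j>) where u_j is the displayed integer vector. Then <v, e_j> = <v, u_j> / sqrt(<u_j, u_j>), so |<v, e_j>|^2 = <v, u_j>^2 / <u_j, u_j>.
Coefficients: <v, e_1> = 2/sqrt(6), <v, e_2> = 0/sqrt(2).
Square and sum: Σ |<v, e_j>|^2 = 2/3.
Compute ||v||^2 = v·v = 6.
Deficit = 6 − 2/3 = 16/3 ≥ 0, confirming Bessel's inequality. (The deficit equals ||v − Σ <v,e_j> e_j||^2, the squared distance from v to span{e_j}.)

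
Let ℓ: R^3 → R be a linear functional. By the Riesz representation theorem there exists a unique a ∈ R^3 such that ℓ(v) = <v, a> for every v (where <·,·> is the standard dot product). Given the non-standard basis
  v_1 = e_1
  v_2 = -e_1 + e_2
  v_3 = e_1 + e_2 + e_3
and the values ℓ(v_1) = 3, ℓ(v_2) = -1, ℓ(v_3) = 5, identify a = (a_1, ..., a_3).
a = (3, 2, 0)

Write a = (a_1, ..., a_3) in the standard basis. For each basis vector v_i, ℓ(v_i) = <v_i, a> is a linear equation in the a_j's. Collect the n equations into a matrix system V a = ℓ, where row i of V is v_i (expressed in the standard basis). Since V is invertible (lower-triangular with 1s on the diagonal, up to permutation), solve by back-substitution:
  V =
[[1, 0, 0],
 [-1, 1, 0],
 [1, 1, 1]]
  V a = (3, -1, 5)
Solving gives a = (3, 2, 0).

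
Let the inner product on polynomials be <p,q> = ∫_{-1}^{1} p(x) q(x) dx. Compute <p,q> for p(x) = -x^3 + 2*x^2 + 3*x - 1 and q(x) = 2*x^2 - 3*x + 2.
<p,q> = -88/15

Expand the product: p(x)·q(x) = -2*x^5 + 7*x^4 - 2*x^3 - 7*x^2 + 9*x - 2.
∫_{-1}^{1} of each monomial x^k gives [2/(k+1) if k even, 0 if k odd]. Integrating term-by-term (or equivalently evaluating the antiderivative F(x) = -x^6/3 + 7*x^5/5 - x^4/2 - 7*x^3/3 + 9*x^2/2 - 2*x at the endpoints):
  F(1) − F(−1) = 11/15 − (33/5) = -88/15.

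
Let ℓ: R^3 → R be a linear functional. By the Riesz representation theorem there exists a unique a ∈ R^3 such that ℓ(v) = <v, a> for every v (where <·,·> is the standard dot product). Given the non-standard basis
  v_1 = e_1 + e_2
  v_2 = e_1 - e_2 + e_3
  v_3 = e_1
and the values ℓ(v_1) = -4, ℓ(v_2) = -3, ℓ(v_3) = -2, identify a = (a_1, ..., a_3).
a = (-2, -2, -3)

Write a = (a_1, ..., a_3) in the standard basis. For each basis vector v_i, ℓ(v_i) = <v_i, a> is a linear equation in the a_j's. Collect the n equations into a matrix system V a = ℓ, where row i of V is v_i (expressed in the standard basis). Since V is invertible (lower-triangular with 1s on the diagonal, up to permutation), solve by back-substitution:
  V =
[[1, 1, 0],
 [1, -1, 1],
 [1, 0, 0]]
  V a = (-4, -3, -2)
Solving gives a = (-2, -2, -3).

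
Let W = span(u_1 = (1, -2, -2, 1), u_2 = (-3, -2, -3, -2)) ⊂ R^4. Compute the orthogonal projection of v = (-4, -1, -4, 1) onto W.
proj_W(v) = (-553/235, -534/235, -739/235, -348/235)

Set up U = [u_1 | ... | u_2] ∈ R^(4×2). The projector onto W = col(U) is P = U (U^T U)^(-1) U^T.
Compute U^T U =
  [10, 5]
  [5, 26],
and U^T v = (7, 24).
Solve U^T U · c = U^T v for the coefficients: c = (62/235, 41/47). The projection is proj_W(v) = U c.
Check: (v - proj_W(v)) · u_1 = 0  (should be 0).
Check: (v - proj_W(v)) · u_2 = 0  (should be 0).
Result: proj_W(v) = (-553/235, -534/235, -739/235, -348/235).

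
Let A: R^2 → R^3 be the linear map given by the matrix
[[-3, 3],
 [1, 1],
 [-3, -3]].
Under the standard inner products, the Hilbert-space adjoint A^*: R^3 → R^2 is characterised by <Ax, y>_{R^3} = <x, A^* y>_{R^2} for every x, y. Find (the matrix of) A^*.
A^* = A^T =
[[-3, 1, -3],
 [3, 1, -3]]

For real matrices with standard dot products, the defining identity <Ax, y> = <x, A^* y> gives (Ax)^T y = x^T (A^*) y, i.e. x^T A^T y = x^T (A^*) y. Since this holds for all x, y, we must have A^* = A^T. Therefore
A^* =
[[-3, 1, -3],
 [3, 1, -3]].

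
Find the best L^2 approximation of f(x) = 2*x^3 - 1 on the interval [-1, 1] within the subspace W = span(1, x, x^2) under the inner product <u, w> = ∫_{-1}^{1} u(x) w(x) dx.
g(x) = 6*x/5 - 1

The best approximation g ∈ W is the orthogonal projection of f onto W. Writing g = a_0 + a_1 x + a_2 x^2, the coefficients solve the normal equations G · a = b where
  G_{ij} = <φ_i, φ_j> and b_i = <f, φ_i>, with φ_0 = 1, φ_1 = x, φ_2 = x^2.
G =
  [2, 0, 2/3]
  [0, 2/3, 0]
  [2/3, 0, 2/5],
b = (-2, 4/5, -2/3).
Solving gives a_0 = -1, a_1 = 6/5, a_2 = 0, so
  g(x) = 6*x/5 - 1.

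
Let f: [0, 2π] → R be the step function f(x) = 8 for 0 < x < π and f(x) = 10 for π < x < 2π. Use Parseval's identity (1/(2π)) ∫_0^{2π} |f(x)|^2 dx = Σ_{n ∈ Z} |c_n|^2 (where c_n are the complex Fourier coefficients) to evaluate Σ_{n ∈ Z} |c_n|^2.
Σ |c_n|^2 = 82

Parseval equates the L^2 energy of f (normalised by 1/(2π)) with the ℓ^2 sum of its Fourier coefficients: (1/(2π)) ∫_0^{2π} |f|^2 = Σ |c_n|^2.
Compute the left side: (1/(2π)) [∫_0^π 8^2 dx + ∫_π^{2π} 10^2 dx] = (1/(2π)) · (64π + 100π) = (64 + 100)/2 = 82.
So Σ_{n ∈ Z} |c_n|^2 = 82.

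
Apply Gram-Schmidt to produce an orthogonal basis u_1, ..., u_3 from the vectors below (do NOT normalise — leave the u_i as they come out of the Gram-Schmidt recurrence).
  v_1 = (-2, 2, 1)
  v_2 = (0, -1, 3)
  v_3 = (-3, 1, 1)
Orthogonal basis:
  u_1 = (-2, 2, 1)
  u_2 = (2/9, -11/9, 26/9)
  u_3 = (-91/89, -78/89, -26/89)

Apply the Gram-Schmidt recurrence
  u_1 = v_1
  u_i = v_i − Σ_{j<i} ((v_i · u_j) / (u_j · u_j)) · u_j.

Step by step this gives:
  u_1 = (-2, 2, 1)
  u_2 = (2/9, -11/9, 26/9)
  u_3 = (-91/89, -78/89, -26/89)

Orthogonality check:
  u_2 · u_1 = 0 (should be 0)
  u_3 · u_1 = 0 (should be 0)
  u_3 · u_2 = 0 (should be 0)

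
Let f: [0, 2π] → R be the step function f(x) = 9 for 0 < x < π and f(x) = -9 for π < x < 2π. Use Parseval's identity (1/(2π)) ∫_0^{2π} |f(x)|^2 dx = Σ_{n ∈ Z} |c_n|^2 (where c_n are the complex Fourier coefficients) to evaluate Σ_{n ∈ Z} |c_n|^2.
Σ |c_n|^2 = 81

Parseval equates the L^2 energy of f (normalised by 1/(2π)) with the ℓ^2 sum of its Fourier coefficients: (1/(2π)) ∫_0^{2π} |f|^2 = Σ |c_n|^2.
Compute the left side: (1/(2π)) [∫_0^π 9^2 dx + ∫_π^{2π} (-9)^2 dx] = (1/(2π)) · (81π + 81π) = (81 + 81)/2 = 81.
So Σ_{n ∈ Z} |c_n|^2 = 81.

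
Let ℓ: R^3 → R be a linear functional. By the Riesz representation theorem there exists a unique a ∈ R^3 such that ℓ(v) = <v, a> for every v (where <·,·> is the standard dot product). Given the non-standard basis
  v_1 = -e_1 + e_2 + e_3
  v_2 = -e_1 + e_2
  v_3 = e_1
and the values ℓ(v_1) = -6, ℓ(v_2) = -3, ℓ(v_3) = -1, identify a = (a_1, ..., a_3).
a = (-1, -4, -3)

Write a = (a_1, ..., a_3) in the standard basis. For each basis vector v_i, ℓ(v_i) = <v_i, a> is a linear equation in the a_j's. Collect the n equations into a matrix system V a = ℓ, where row i of V is v_i (expressed in the standard basis). Since V is invertible (lower-triangular with 1s on the diagonal, up to permutation), solve by back-substitution:
  V =
[[-1, 1, 1],
 [-1, 1, 0],
 [1, 0, 0]]
  V a = (-6, -3, -1)
Solving gives a = (-1, -4, -3).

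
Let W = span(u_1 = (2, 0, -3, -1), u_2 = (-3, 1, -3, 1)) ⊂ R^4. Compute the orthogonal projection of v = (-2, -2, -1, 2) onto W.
proj_W(v) = (-2, 11/23, -27/46, 35/46)

Set up U = [u_1 | ... | u_2] ∈ R^(4×2). The projector onto W = col(U) is P = U (U^T U)^(-1) U^T.
Compute U^T U =
  [14, 2]
  [2, 20],
and U^T v = (-3, 9).
Solve U^T U · c = U^T v for the coefficients: c = (-13/46, 11/23). The projection is proj_W(v) = U c.
Check: (v - proj_W(v)) · u_1 = 0  (should be 0).
Check: (v - proj_W(v)) · u_2 = 0  (should be 0).
Result: proj_W(v) = (-2, 11/23, -27/46, 35/46).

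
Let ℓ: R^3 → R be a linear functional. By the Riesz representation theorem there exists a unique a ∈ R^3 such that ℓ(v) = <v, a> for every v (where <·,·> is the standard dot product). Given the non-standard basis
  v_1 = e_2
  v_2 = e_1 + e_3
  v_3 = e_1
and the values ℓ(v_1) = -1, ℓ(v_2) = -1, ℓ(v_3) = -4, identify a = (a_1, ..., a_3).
a = (-4, -1, 3)

Write a = (a_1, ..., a_3) in the standard basis. For each basis vector v_i, ℓ(v_i) = <v_i, a> is a linear equation in the a_j's. Collect the n equations into a matrix system V a = ℓ, where row i of V is v_i (expressed in the standard basis). Since V is invertible (lower-triangular with 1s on the diagonal, up to permutation), solve by back-substitution:
  V =
[[0, 1, 0],
 [1, 0, 1],
 [1, 0, 0]]
  V a = (-1, -1, -4)
Solving gives a = (-4, -1, 3).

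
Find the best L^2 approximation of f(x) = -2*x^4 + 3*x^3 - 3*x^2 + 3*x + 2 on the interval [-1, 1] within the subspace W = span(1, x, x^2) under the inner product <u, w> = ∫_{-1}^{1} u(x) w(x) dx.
g(x) = -33*x^2/7 + 24*x/5 + 76/35

The best approximation g ∈ W is the orthogonal projection of f onto W. Writing g = a_0 + a_1 x + a_2 x^2, the coefficients solve the normal equations G · a = b where
  G_{ij} = <φ_i, φ_j> and b_i = <f, φ_i>, with φ_0 = 1, φ_1 = x, φ_2 = x^2.
G =
  [2, 0, 2/3]
  [0, 2/3, 0]
  [2/3, 0, 2/5],
b = (6/5, 16/5, -46/105).
Solving gives a_0 = 76/35, a_1 = 24/5, a_2 = -33/7, so
  g(x) = -33*x^2/7 + 24*x/5 + 76/35.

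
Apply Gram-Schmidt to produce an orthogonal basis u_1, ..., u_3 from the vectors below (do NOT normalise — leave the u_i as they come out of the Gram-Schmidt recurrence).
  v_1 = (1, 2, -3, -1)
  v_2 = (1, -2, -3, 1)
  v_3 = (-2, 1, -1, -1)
Orthogonal basis:
  u_1 = (1, 2, -3, -1)
  u_2 = (2/3, -8/3, -2, 4/3)
  u_3 = (-21/10, -1/5, -7/10, -2/5)

Apply the Gram-Schmidt recurrence
  u_1 = v_1
  u_i = v_i − Σ_{j<i} ((v_i · u_j) / (u_j · u_j)) · u_j.

Step by step this gives:
  u_1 = (1, 2, -3, -1)
  u_2 = (2/3, -8/3, -2, 4/3)
  u_3 = (-21/10, -1/5, -7/10, -2/5)

Orthogonality check:
  u_2 · u_1 = 0 (should be 0)
  u_3 · u_1 = 0 (should be 0)
  u_3 · u_2 = 0 (should be 0)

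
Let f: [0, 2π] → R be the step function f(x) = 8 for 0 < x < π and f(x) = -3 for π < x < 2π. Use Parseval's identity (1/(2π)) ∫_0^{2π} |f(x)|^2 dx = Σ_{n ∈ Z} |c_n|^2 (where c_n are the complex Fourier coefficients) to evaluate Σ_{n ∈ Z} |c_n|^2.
Σ |c_n|^2 = 73/2

Parseval equates the L^2 energy of f (normalised by 1/(2π)) with the ℓ^2 sum of its Fourier coefficients: (1/(2π)) ∫_0^{2π} |f|^2 = Σ |c_n|^2.
Compute the left side: (1/(2π)) [∫_0^π 8^2 dx + ∫_π^{2π} (-3)^2 dx] = (1/(2π)) · (64π + 9π) = (64 + 9)/2 = 73/2.
So Σ_{n ∈ Z} |c_n|^2 = 73/2.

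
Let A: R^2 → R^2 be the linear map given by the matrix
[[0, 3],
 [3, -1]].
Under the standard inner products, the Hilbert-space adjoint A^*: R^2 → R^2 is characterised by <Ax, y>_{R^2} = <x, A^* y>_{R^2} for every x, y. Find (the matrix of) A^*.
A^* = A^T =
[[0, 3],
 [3, -1]]

For real matrices with standard dot products, the defining identity <Ax, y> = <x, A^* y> gives (Ax)^T y = x^T (A^*) y, i.e. x^T A^T y = x^T (A^*) y. Since this holds for all x, y, we must have A^* = A^T. Therefore
A^* =
[[0, 3],
 [3, -1]].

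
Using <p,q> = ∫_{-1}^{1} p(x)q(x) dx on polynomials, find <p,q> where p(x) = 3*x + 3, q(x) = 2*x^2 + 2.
<p,q> = 16

Expand the product: p(x)·q(x) = 6*x^3 + 6*x^2 + 6*x + 6.
∫_{-1}^{1} of each monomial x^k gives [2/(k+1) if k even, 0 if k odd]. Integrating term-by-term (or equivalently evaluating the antiderivative F(x) = 3*x^4/2 + 2*x^3 + 3*x^2 + 6*x at the endpoints):
  F(1) − F(−1) = 25/2 − (-7/2) = 16.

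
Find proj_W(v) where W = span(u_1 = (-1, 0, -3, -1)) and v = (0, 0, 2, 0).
proj_W(v) = (6/11, 0, 18/11, 6/11)

Set up U = [u_1 | ... | u_1] ∈ R^(4×1). The projector onto W = col(U) is P = U (U^T U)^(-1) U^T.
Compute U^T U =
  [11],
and U^T v = (-6).
Solve U^T U · c = U^T v for the coefficients: c = (-6/11). The projection is proj_W(v) = U c.
Check: (v - proj_W(v)) · u_1 = 0  (should be 0).
Result: proj_W(v) = (6/11, 0, 18/11, 6/11).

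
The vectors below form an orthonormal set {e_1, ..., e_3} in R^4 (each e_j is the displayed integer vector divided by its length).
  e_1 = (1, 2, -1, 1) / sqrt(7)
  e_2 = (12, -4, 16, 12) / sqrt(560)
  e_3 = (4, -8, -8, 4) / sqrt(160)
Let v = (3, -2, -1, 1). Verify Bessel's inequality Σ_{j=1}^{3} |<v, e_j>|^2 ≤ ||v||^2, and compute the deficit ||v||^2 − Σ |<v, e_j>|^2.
Σ |<v, e_j>|^2 = 13; ||v||^2 = 15; deficit = 2

Write each e_j = u_j / sqrt(<u_j, u_j>) where u_j is the displayed integer vector. Then <v, e_j> = <v, u_j> / sqrt(<u_j, u_j>), so |<v, e_j>|^2 = <v, u_j>^2 / <u_j, u_j>.
Coefficients: <v, e_1> = 1/sqrt(7), <v, e_2> = 40/sqrt(560), <v, e_3> = 40/sqrt(160).
Square and sum: Σ |<v, e_j>|^2 = 13.
Compute ||v||^2 = v·v = 15.
Deficit = 15 − 13 = 2 ≥ 0, confirming Bessel's inequality. (The deficit equals ||v − Σ <v,e_j> e_j||^2, the squared distance from v to span{e_j}.)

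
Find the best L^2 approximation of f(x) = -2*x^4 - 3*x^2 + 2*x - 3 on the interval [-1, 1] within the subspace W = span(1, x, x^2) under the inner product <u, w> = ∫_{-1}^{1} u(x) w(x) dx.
g(x) = -33*x^2/7 + 2*x - 99/35

The best approximation g ∈ W is the orthogonal projection of f onto W. Writing g = a_0 + a_1 x + a_2 x^2, the coefficients solve the normal equations G · a = b where
  G_{ij} = <φ_i, φ_j> and b_i = <f, φ_i>, with φ_0 = 1, φ_1 = x, φ_2 = x^2.
G =
  [2, 0, 2/3]
  [0, 2/3, 0]
  [2/3, 0, 2/5],
b = (-44/5, 4/3, -132/35).
Solving gives a_0 = -99/35, a_1 = 2, a_2 = -33/7, so
  g(x) = -33*x^2/7 + 2*x - 99/35.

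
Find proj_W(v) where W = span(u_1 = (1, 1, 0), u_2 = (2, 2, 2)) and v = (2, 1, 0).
proj_W(v) = (3/2, 3/2, 0)

Set up U = [u_1 | ... | u_2] ∈ R^(3×2). The projector onto W = col(U) is P = U (U^T U)^(-1) U^T.
Compute U^T U =
  [2, 4]
  [4, 12],
and U^T v = (3, 6).
Solve U^T U · c = U^T v for the coefficients: c = (3/2, 0). The projection is proj_W(v) = U c.
Check: (v - proj_W(v)) · u_1 = 0  (should be 0).
Check: (v - proj_W(v)) · u_2 = 0  (should be 0).
Result: proj_W(v) = (3/2, 3/2, 0).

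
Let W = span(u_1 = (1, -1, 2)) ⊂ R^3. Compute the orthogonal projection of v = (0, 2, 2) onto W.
proj_W(v) = (1/3, -1/3, 2/3)

Set up U = [u_1 | ... | u_1] ∈ R^(3×1). The projector onto W = col(U) is P = U (U^T U)^(-1) U^T.
Compute U^T U =
  [6],
and U^T v = (2).
Solve U^T U · c = U^T v for the coefficients: c = (1/3). The projection is proj_W(v) = U c.
Check: (v - proj_W(v)) · u_1 = 0  (should be 0).
Result: proj_W(v) = (1/3, -1/3, 2/3).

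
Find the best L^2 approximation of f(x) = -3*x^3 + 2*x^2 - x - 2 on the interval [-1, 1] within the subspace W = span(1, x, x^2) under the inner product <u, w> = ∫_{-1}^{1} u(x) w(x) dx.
g(x) = 2*x^2 - 14*x/5 - 2

The best approximation g ∈ W is the orthogonal projection of f onto W. Writing g = a_0 + a_1 x + a_2 x^2, the coefficients solve the normal equations G · a = b where
  G_{ij} = <φ_i, φ_j> and b_i = <f, φ_i>, with φ_0 = 1, φ_1 = x, φ_2 = x^2.
G =
  [2, 0, 2/3]
  [0, 2/3, 0]
  [2/3, 0, 2/5],
b = (-8/3, -28/15, -8/15).
Solving gives a_0 = -2, a_1 = -14/5, a_2 = 2, so
  g(x) = 2*x^2 - 14*x/5 - 2.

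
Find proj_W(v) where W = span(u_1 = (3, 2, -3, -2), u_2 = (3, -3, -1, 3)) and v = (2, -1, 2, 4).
proj_W(v) = (321/364, -1021/364, 173/364, 1021/364)

Set up U = [u_1 | ... | u_2] ∈ R^(4×2). The projector onto W = col(U) is P = U (U^T U)^(-1) U^T.
Compute U^T U =
  [26, 0]
  [0, 28],
and U^T v = (-10, 19).
Solve U^T U · c = U^T v for the coefficients: c = (-5/13, 19/28). The projection is proj_W(v) = U c.
Check: (v - proj_W(v)) · u_1 = 0  (should be 0).
Check: (v - proj_W(v)) · u_2 = 0  (should be 0).
Result: proj_W(v) = (321/364, -1021/364, 173/364, 1021/364).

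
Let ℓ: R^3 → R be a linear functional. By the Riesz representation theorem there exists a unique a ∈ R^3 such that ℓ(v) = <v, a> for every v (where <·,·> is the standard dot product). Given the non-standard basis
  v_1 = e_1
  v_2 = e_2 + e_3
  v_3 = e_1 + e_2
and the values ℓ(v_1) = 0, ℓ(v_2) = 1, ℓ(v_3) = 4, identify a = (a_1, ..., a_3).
a = (0, 4, -3)

Write a = (a_1, ..., a_3) in the standard basis. For each basis vector v_i, ℓ(v_i) = <v_i, a> is a linear equation in the a_j's. Collect the n equations into a matrix system V a = ℓ, where row i of V is v_i (expressed in the standard basis). Since V is invertible (lower-triangular with 1s on the diagonal, up to permutation), solve by back-substitution:
  V =
[[1, 0, 0],
 [0, 1, 1],
 [1, 1, 0]]
  V a = (0, 1, 4)
Solving gives a = (0, 4, -3).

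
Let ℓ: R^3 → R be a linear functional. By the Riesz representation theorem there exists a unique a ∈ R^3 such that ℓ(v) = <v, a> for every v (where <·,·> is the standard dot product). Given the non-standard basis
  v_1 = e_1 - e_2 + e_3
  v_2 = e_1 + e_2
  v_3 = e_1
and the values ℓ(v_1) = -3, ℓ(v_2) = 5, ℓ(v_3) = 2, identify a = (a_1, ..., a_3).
a = (2, 3, -2)

Write a = (a_1, ..., a_3) in the standard basis. For each basis vector v_i, ℓ(v_i) = <v_i, a> is a linear equation in the a_j's. Collect the n equations into a matrix system V a = ℓ, where row i of V is v_i (expressed in the standard basis). Since V is invertible (lower-triangular with 1s on the diagonal, up to permutation), solve by back-substitution:
  V =
[[1, -1, 1],
 [1, 1, 0],
 [1, 0, 0]]
  V a = (-3, 5, 2)
Solving gives a = (2, 3, -2).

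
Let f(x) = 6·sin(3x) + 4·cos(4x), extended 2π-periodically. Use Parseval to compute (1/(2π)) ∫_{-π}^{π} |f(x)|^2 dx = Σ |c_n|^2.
Σ |c_n|^2 = 26

Expand |f|^2 and use orthogonality of {sin(nx), cos(mx)} on [-π, π]:
  ∫_{-π}^{π} sin(nx)^2 dx = π, ∫ cos(mx)^2 dx = π, and cross terms integrate to 0.
So ∫_{-π}^{π} f(x)^2 dx = 6^2 · π + 4^2 · π = (36 + 16)π.
Divide by 2π: (36 + 16)/2 = 26.
By Parseval, this equals Σ |c_n|^2.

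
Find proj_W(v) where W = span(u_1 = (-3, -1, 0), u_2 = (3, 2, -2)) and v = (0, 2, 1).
proj_W(v) = (30/49, 8/49, 4/49)

Set up U = [u_1 | ... | u_2] ∈ R^(3×2). The projector onto W = col(U) is P = U (U^T U)^(-1) U^T.
Compute U^T U =
  [10, -11]
  [-11, 17],
and U^T v = (-2, 2).
Solve U^T U · c = U^T v for the coefficients: c = (-12/49, -2/49). The projection is proj_W(v) = U c.
Check: (v - proj_W(v)) · u_1 = 0  (should be 0).
Check: (v - proj_W(v)) · u_2 = 0  (should be 0).
Result: proj_W(v) = (30/49, 8/49, 4/49).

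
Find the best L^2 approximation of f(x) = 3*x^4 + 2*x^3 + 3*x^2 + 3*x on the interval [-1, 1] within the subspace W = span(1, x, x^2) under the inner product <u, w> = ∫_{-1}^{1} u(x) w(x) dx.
g(x) = 39*x^2/7 + 21*x/5 - 9/35

The best approximation g ∈ W is the orthogonal projection of f onto W. Writing g = a_0 + a_1 x + a_2 x^2, the coefficients solve the normal equations G · a = b where
  G_{ij} = <φ_i, φ_j> and b_i = <f, φ_i>, with φ_0 = 1, φ_1 = x, φ_2 = x^2.
G =
  [2, 0, 2/3]
  [0, 2/3, 0]
  [2/3, 0, 2/5],
b = (16/5, 14/5, 72/35).
Solving gives a_0 = -9/35, a_1 = 21/5, a_2 = 39/7, so
  g(x) = 39*x^2/7 + 21*x/5 - 9/35.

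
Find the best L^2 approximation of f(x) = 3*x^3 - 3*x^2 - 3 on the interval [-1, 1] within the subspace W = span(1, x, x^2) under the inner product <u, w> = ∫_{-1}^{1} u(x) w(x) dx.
g(x) = -3*x^2 + 9*x/5 - 3

The best approximation g ∈ W is the orthogonal projection of f onto W. Writing g = a_0 + a_1 x + a_2 x^2, the coefficients solve the normal equations G · a = b where
  G_{ij} = <φ_i, φ_j> and b_i = <f, φ_i>, with φ_0 = 1, φ_1 = x, φ_2 = x^2.
G =
  [2, 0, 2/3]
  [0, 2/3, 0]
  [2/3, 0, 2/5],
b = (-8, 6/5, -16/5).
Solving gives a_0 = -3, a_1 = 9/5, a_2 = -3, so
  g(x) = -3*x^2 + 9*x/5 - 3.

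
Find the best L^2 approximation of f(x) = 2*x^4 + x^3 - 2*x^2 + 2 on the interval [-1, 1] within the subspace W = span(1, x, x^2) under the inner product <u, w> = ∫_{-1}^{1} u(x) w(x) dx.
g(x) = -2*x^2/7 + 3*x/5 + 64/35

The best approximation g ∈ W is the orthogonal projection of f onto W. Writing g = a_0 + a_1 x + a_2 x^2, the coefficients solve the normal equations G · a = b where
  G_{ij} = <φ_i, φ_j> and b_i = <f, φ_i>, with φ_0 = 1, φ_1 = x, φ_2 = x^2.
G =
  [2, 0, 2/3]
  [0, 2/3, 0]
  [2/3, 0, 2/5],
b = (52/15, 2/5, 116/105).
Solving gives a_0 = 64/35, a_1 = 3/5, a_2 = -2/7, so
  g(x) = -2*x^2/7 + 3*x/5 + 64/35.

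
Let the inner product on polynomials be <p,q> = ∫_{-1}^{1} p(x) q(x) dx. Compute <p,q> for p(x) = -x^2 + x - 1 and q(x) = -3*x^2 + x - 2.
<p,q> = 46/5

Expand the product: p(x)·q(x) = 3*x^4 - 4*x^3 + 6*x^2 - 3*x + 2.
∫_{-1}^{1} of each monomial x^k gives [2/(k+1) if k even, 0 if k odd]. Integrating term-by-term (or equivalently evaluating the antiderivative F(x) = 3*x^5/5 - x^4 + 2*x^3 - 3*x^2/2 + 2*x at the endpoints):
  F(1) − F(−1) = 21/10 − (-71/10) = 46/5.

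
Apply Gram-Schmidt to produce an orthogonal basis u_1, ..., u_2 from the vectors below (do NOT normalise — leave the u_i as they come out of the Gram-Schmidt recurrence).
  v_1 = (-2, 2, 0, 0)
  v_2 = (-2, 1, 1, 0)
Orthogonal basis:
  u_1 = (-2, 2, 0, 0)
  u_2 = (-1/2, -1/2, 1, 0)

Apply the Gram-Schmidt recurrence
  u_1 = v_1
  u_i = v_i − Σ_{j<i} ((v_i · u_j) / (u_j · u_j)) · u_j.

Step by step this gives:
  u_1 = (-2, 2, 0, 0)
  u_2 = (-1/2, -1/2, 1, 0)

Orthogonality check:
  u_2 · u_1 = 0 (should be 0)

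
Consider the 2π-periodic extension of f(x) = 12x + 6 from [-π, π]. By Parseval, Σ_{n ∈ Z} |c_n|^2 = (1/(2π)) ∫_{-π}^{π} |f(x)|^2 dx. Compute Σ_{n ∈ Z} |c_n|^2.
Σ |c_n|^2 = 48π^2 + 36

Expand and integrate term by term over [-π, π]:
  ∫ (12x)^2 dx = 144·(2π^3/3); ∫ 2·12·(6)·x dx = 0 (odd integrand); ∫ 6^2 dx = 36·2π.
So (1/(2π)) ∫_{-π}^{π} (12x + 6)^2 dx = 144π^2/3 + 36 = 48π^2 + 36.
Parseval ⇒ Σ |c_n|^2 = 48π^2 + 36.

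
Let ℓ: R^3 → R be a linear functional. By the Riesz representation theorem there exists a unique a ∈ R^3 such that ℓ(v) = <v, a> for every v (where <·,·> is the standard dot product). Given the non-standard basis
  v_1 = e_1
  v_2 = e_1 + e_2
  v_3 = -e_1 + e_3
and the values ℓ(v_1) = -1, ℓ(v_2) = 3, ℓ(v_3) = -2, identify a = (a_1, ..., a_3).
a = (-1, 4, -3)

Write a = (a_1, ..., a_3) in the standard basis. For each basis vector v_i, ℓ(v_i) = <v_i, a> is a linear equation in the a_j's. Collect the n equations into a matrix system V a = ℓ, where row i of V is v_i (expressed in the standard basis). Since V is invertible (lower-triangular with 1s on the diagonal, up to permutation), solve by back-substitution:
  V =
[[1, 0, 0],
 [1, 1, 0],
 [-1, 0, 1]]
  V a = (-1, 3, -2)
Solving gives a = (-1, 4, -3).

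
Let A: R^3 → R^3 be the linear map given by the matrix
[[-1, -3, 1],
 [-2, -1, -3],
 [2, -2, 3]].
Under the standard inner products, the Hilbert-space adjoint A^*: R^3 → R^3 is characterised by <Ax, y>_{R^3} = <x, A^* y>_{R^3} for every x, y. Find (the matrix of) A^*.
A^* = A^T =
[[-1, -2, 2],
 [-3, -1, -2],
 [1, -3, 3]]

For real matrices with standard dot products, the defining identity <Ax, y> = <x, A^* y> gives (Ax)^T y = x^T (A^*) y, i.e. x^T A^T y = x^T (A^*) y. Since this holds for all x, y, we must have A^* = A^T. Therefore
A^* =
[[-1, -2, 2],
 [-3, -1, -2],
 [1, -3, 3]].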